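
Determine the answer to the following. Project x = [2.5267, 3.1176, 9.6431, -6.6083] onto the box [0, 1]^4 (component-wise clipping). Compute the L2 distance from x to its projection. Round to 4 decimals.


Project each component onto [0, 1].
clip(2.5267) = 1.0, clip(3.1176) = 1.0, clip(9.6431) = 1.0, clip(-6.6083) = 0.0
Projection = [1.0, 1.0, 1.0, 0.0]
Squared diffs: [2.3308, 4.4842, 74.7032, 43.6696]
Distance = sqrt(125.1878) = 11.1887


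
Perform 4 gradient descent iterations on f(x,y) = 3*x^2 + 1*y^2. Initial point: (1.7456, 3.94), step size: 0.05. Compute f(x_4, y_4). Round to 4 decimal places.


Gradient descent on f(x,y) = 3*x^2 + 1*y^2.
Starting point: (1.7456, 3.94), alpha = 0.05
Step 1: grad_x = 2*3*1.7456 = 10.4736, grad_y = 2*1*3.94 = 7.88
  x_1 = 1.7456 - 0.05*10.4736 = 1.2219
  y_1 = 3.94 - 0.05*7.88 = 3.546
Step 2: grad_x = 2*3*1.2219 = 7.3315, grad_y = 2*1*3.546 = 7.092
  x_2 = 1.2219 - 0.05*7.3315 = 0.8553
  y_2 = 3.546 - 0.05*7.092 = 3.1914
Step 3: grad_x = 2*3*0.8553 = 5.1321, grad_y = 2*1*3.1914 = 6.3828
  x_3 = 0.8553 - 0.05*5.1321 = 0.5987
  y_3 = 3.1914 - 0.05*6.3828 = 2.8723
Step 4: grad_x = 2*3*0.5987 = 3.5924, grad_y = 2*1*2.8723 = 5.7445
  x_4 = 0.5987 - 0.05*3.5924 = 0.4191
  y_4 = 2.8723 - 0.05*5.7445 = 2.585
f(0.4191, 2.585) = 3*0.4191^2 + 1*2.585^2 = 7.2094


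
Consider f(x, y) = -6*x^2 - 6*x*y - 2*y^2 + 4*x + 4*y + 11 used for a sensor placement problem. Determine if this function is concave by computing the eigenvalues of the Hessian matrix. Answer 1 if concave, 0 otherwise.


The Hessian of f(x,y) = -6*x^2 - 6*x*y - 2*y^2 + 4*x + 4*y + 11 is:
H = [[-12, -6], [-6, -4]]
Trace = -12 - 4 = -16
Determinant = -12*-4 - (-6)^2 = 12
Discriminant = (-16)^2 - 4*12 = 208.0
Eigenvalues: lambda_1 = -15.2111, lambda_2 = -0.7889
The function is concave.

1


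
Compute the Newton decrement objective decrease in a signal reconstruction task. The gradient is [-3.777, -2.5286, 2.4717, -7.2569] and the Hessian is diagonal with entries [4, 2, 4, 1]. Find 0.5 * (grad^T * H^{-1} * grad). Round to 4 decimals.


Step 1: H is diagonal, so H^(-1) * g = [-0.9443, -1.2643, 0.6179, -7.2569].
Step 2: g^T H^(-1) g = sum_i g_i^2 / H_ii
  = (-3.777)^2/4 + (-2.5286)^2/2 + (2.4717)^2/4 + (-7.2569)^2/1
  = 3.5664 + 3.1969 + 1.5273 + 52.6626 = 60.9533
Step 3: Objective decrease = 0.5 * g^T H^(-1) g = 30.4766


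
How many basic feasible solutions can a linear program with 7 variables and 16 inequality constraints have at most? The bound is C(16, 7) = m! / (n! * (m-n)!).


Each vertex corresponds to some choice of n active constraints out of m, so the number of vertices is at most C(m, n) = m! / (n!(m-n)!).
m = 16, n = 7
Numerator: 16 * 15 * 14 * 13 * 12 * 11 * 10
Denominator: 7! = 5040
C(16, 7) = 11440


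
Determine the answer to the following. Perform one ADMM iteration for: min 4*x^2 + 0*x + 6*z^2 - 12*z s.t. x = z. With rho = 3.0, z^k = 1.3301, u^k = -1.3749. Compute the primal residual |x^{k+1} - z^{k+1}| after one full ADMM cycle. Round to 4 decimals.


ADMM iteration with rho = 3.0, z^k = 1.3301, u^k = -1.3749
Step 1: x-update.
Minimize 4*x^2 + 0*x + (3.0/2)*(x - 1.3301 - 1.3749)^2
FOC: (2*4 + 3.0)*x = 0 + 3.0*(1.3301 + 1.3749)
x^{k+1} = 0.7377
Step 2: z-update.
Minimize 6*z^2 - 12*z + (3.0/2)*(0.7377 - z - 1.3749)^2
FOC: (2*6 + 3.0)*z = 12 + 3.0*(0.7377 - 1.3749)
z^{k+1} = 0.6726
Step 3: u-update.
u^{k+1} = -1.3749 + 0.7377 - 0.6726 = -1.3097
Step 4: Primal residual = |0.7377 - 0.6726| = 0.0652


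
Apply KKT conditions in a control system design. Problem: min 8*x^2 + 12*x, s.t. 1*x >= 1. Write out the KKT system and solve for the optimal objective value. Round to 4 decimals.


Step 1: Try lambda = 0 (constraint inactive).
x_unc = -12/(2*8) = -0.75
Check: 1*-0.75 = -0.75 < 1 -- violated!
Step 2: Constraint must be active: 1*x = 1
x* = 1/1 = 1.0
lambda = (2*8*1.0 + 12)/1 = 28.0
Step 3: Compute optimal value.
f(x*) = 8*1.0^2 + 12*1.0 = 20.0


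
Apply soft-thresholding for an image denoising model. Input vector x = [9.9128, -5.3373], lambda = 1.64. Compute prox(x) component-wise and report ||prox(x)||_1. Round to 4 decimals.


Soft-thresholding with lambda = 1.64:
prox(9.9128) = sign(9.9128)*max(|9.9128| - 1.64, 0) = 8.2728
prox(-5.3373) = sign(-5.3373)*max(|-5.3373| - 1.64, 0) = -3.6973
prox(x) = [8.2728, -3.6973]
||prox(x)||_1 = 8.2728 + 3.6973 = 11.9701


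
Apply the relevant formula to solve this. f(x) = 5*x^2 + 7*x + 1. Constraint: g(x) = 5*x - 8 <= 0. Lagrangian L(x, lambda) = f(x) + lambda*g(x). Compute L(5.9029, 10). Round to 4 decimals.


Step 1: Evaluate f(x).
f(5.9029) = 5*5.9029^2 + 7*5.9029 + 1 = 216.5414
Step 2: Evaluate g(x).
g(5.9029) = 5*5.9029 - 8 = 21.5145
Step 3: Compute Lagrangian.
L = 216.5414 + 10*21.5145 = 431.6864


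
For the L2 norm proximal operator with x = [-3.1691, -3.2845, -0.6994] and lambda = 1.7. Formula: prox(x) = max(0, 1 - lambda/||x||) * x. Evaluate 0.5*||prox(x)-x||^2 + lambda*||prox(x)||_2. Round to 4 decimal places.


Step 1: Compute ||x||.
||x|| = 4.6174
Step 2: Compute scaling factor.
scale = max(0, 1 - 1.7/4.6174) = 0.6318
Step 3: prox(x) = [-2.0023, -2.0752, -0.4419]
||prox(x)|| = 2.9174
Step 4: Proximal objective.
0.5*||prox-x||^2 = 1.445
lambda*||prox|| = 4.9596
Total = 6.4046


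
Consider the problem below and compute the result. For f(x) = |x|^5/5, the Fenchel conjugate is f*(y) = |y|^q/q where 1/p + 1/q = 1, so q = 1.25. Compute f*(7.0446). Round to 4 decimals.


The conjugate exponent q satisfies 1/p + 1/q = 1.
p = 5, so q = 5/(5 - 1) = 1.25
|y|^q = 7.0446^1.25 = 11.4768
f*(7.0446) = 11.4768 / 1.25 = 9.1814


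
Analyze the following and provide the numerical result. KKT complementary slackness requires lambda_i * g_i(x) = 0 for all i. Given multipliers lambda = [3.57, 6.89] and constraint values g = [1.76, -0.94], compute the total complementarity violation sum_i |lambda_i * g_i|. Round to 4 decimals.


KKT complementary slackness check:
lambda_1 * g_1 = 3.57 * 1.76 = 6.2832
lambda_2 * g_2 = 6.89 * -0.94 = -6.4766
Total violation = 6.2832 + 6.4766 = 12.7598


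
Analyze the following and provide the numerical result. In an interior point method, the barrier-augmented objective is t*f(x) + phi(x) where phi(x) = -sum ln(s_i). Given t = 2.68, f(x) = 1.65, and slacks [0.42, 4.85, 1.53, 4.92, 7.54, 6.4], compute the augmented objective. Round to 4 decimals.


Step 1: Compute log-barrier.
ln values: [-0.8675, 1.579, 0.4253, 1.5933, 2.0202, 1.8563]
phi = -(-0.8675 + 1.579 + 0.4253 + 1.5933 + 2.0202 + 1.8563) = -6.6066
Step 2: Compute augmented objective.
t*f(x) = 2.68*1.65 = 4.422
Total = 4.422 - 6.6066 = -2.1846


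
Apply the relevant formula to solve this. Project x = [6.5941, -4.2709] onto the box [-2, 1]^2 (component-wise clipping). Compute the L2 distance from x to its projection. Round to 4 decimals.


Project each component onto [-2, 1].
clip(6.5941) = 1.0, clip(-4.2709) = -2.0
Projection = [1.0, -2.0]
Squared diffs: [31.294, 5.157]
Distance = sqrt(36.451) = 6.0375


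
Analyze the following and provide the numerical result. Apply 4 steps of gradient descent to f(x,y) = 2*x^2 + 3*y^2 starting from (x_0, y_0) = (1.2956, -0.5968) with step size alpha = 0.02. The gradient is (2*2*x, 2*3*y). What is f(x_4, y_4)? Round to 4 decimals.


Gradient descent on f(x,y) = 2*x^2 + 3*y^2.
Starting point: (1.2956, -0.5968), alpha = 0.02
Step 1: grad_x = 2*2*1.2956 = 5.1824, grad_y = 2*3*-0.5968 = -3.5808
  x_1 = 1.2956 - 0.02*5.1824 = 1.192
  y_1 = -0.5968 - 0.02*-3.5808 = -0.5252
Step 2: grad_x = 2*2*1.192 = 4.7678, grad_y = 2*3*-0.5252 = -3.1511
  x_2 = 1.192 - 0.02*4.7678 = 1.0966
  y_2 = -0.5252 - 0.02*-3.1511 = -0.4622
Step 3: grad_x = 2*2*1.0966 = 4.3864, grad_y = 2*3*-0.4622 = -2.773
  x_3 = 1.0966 - 0.02*4.3864 = 1.0089
  y_3 = -0.4622 - 0.02*-2.773 = -0.4067
Step 4: grad_x = 2*2*1.0089 = 4.0355, grad_y = 2*3*-0.4067 = -2.4402
  x_4 = 1.0089 - 0.02*4.0355 = 0.9282
  y_4 = -0.4067 - 0.02*-2.4402 = -0.3579
f(0.9282, -0.3579) = 2*0.9282^2 + 3*(-0.3579)^2 = 2.1072


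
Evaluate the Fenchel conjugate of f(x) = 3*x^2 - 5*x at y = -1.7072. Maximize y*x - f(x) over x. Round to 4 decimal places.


f*(y) = sup_x {y*x - a*x^2 - b*x} = sup_x {(y-b)*x - a*x^2}
FOC: (y - b) - 2a*x = 0 => x* = (y - b)/(2a)
x* = (-1.7072 + 5)/(2*3) = 0.5488
f*(-1.7072) = (y-b)^2/(4a) = (-1.7072 + 5)^2/(4*3)
= 10.8425/12 = 0.9035


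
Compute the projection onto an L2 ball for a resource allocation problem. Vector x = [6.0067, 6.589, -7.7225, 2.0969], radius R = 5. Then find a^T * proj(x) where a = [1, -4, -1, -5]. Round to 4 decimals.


Step 1: Compute ||x|| (intermediates to 6 decimals).
||x|| = sqrt(6.0067^2 + 6.589^2 + (-7.7225)^2 + 2.0969^2) = 11.980374
Step 2: Project.
Since ||x|| > R, scale = R/||x|| = 5/11.980374 = 0.417349, proj(x) = scale * x
proj(x) = [2.50689, 2.749913, -3.222978, 0.875139]
Step 3: Dot product.
a^T * proj(x) = 1*2.50689 - 4*2.749913 - 1*(-3.222978) - 5*0.875139 = -9.6455


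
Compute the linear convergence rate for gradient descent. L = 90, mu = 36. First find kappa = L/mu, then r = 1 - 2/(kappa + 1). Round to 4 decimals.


Step 1: Compute the condition number.
kappa = L/mu = 90/36 = 2.5
Step 2: Compute the convergence rate.
r = 1 - 2/(kappa + 1) = 1 - 2*mu/(L + mu) = (L - mu)/(L + mu) = 54/126 = 0.4286


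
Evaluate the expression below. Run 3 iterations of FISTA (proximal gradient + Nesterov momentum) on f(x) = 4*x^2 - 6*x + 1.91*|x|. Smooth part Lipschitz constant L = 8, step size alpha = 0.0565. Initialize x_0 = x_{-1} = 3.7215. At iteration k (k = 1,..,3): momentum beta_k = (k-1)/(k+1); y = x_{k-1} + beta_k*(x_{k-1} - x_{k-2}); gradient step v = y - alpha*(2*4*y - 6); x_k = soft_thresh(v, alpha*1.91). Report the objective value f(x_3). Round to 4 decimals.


FISTA on f(x) = 4*x^2 - 6*x + 1.91*|x|
L = 8, alpha = 0.0565
Iteration 1: beta = 0.0, y = 3.7215 + 0.0*(3.7215 - 3.7215) = 3.7215
  grad(y) = 23.772, v = y - alpha*grad = 2.3784
  prox(v) = soft_thresh(2.3784, 0.1079) = 2.2705
Iteration 2: beta = 0.3333, y = 2.2705 + 0.3333*(2.2705 - 3.7215) = 1.7868
  grad(y) = 8.2943, v = y - alpha*grad = 1.3182
  prox(v) = soft_thresh(1.3182, 0.1079) = 1.2102
Iteration 3: beta = 0.5, y = 1.2102 + 0.5*(1.2102 - 2.2705) = 0.6801
  grad(y) = -0.5589, v = y - alpha*grad = 0.7117
  prox(v) = soft_thresh(0.7117, 0.1079) = 0.6038
f(x_3) = 4*0.6038^2 - 6*0.6038 + 1.91*|0.6038| = -1.0112


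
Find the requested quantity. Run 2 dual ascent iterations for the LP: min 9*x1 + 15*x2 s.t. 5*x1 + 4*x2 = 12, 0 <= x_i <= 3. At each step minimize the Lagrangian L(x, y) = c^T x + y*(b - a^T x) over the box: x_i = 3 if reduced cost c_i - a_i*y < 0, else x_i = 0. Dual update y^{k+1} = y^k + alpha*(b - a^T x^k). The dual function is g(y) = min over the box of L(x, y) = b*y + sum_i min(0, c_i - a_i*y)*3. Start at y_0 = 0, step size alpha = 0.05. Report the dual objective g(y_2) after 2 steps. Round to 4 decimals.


Dual ascent for LP: min 9*x1 + 15*x2, 5*x1 + 4*x2 = 12, 0 <= x_i <= 3
Step 1: y^k = 0.0, reduced costs: (9.0, 15.0)
  x^k = (0.0, 0.0), subgradient = b - a^T x = 12.0
  y^{k+1} = 0.0 + 0.05*12.0 = 0.6
Step 2: y^k = 0.6, reduced costs: (6.0, 12.6)
  x^k = (0.0, 0.0), subgradient = b - a^T x = 12.0
  y^{k+1} = 0.6 + 0.05*12.0 = 1.2
Dual objective at y_2 = 1.2: reduced costs (3.0, 10.2), box minimizer x = (0.0, 0.0)
g(y_2) = b*y + (c1 - a1*y)*x1 + (c2 - a2*y)*x2 = 12*1.2 + 3.0*0.0 + 10.2*0.0 = 14.4 + 0.0 + 0.0 = 14.4


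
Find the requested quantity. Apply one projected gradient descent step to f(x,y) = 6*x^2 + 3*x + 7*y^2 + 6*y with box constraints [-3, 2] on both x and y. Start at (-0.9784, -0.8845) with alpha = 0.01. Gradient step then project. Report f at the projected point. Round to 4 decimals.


Step 1: Compute gradient at (-0.9784, -0.8845).
grad_x = 2*6*-0.9784 + 3 = -8.7408
grad_y = 2*7*-0.8845 + 6 = -6.383
Step 2: Gradient step.
x_raw = -0.9784 - 0.01*-8.7408 = -0.891
y_raw = -0.8845 - 0.01*-6.383 = -0.8207
Step 3: Project onto [-3, 2].
x_proj = clip(-0.891) = -0.891
y_proj = clip(-0.8207) = -0.8207
Step 4: Evaluate f.
f(-0.891, -0.8207) = 1.8807


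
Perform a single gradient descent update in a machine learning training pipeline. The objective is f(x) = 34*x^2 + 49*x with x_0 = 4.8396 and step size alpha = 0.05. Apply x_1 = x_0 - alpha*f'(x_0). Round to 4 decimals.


We compute the gradient at x_0 and apply the update.
f'(x) = 68*x + 49
f'(4.8396) = 68*4.8396 + 49 = 378.0928
x_1 = 4.8396 - 0.05*378.0928 = -14.065


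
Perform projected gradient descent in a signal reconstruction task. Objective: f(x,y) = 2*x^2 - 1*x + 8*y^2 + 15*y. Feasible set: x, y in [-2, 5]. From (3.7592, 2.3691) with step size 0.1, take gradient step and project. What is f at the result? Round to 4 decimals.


Step 1: Compute gradient at (3.7592, 2.3691).
grad_x = 2*2*3.7592 - 1 = 14.0368
grad_y = 2*8*2.3691 + 15 = 52.9056
Step 2: Gradient step.
x_raw = 3.7592 - 0.1*14.0368 = 2.3555
y_raw = 2.3691 - 0.1*52.9056 = -2.9215
Step 3: Project onto [-2, 5].
x_proj = clip(2.3555) = 2.3555
y_proj = clip(-2.9215) = -2.0
Step 4: Evaluate f.
f(2.3555, -2.0) = 10.7414


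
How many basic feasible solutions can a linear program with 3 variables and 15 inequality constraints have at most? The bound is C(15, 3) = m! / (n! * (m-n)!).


Each vertex corresponds to some choice of n active constraints out of m, so the number of vertices is at most C(m, n) = m! / (n!(m-n)!).
m = 15, n = 3
Numerator: 15 * 14 * 13
Denominator: 3! = 6
C(15, 3) = 455


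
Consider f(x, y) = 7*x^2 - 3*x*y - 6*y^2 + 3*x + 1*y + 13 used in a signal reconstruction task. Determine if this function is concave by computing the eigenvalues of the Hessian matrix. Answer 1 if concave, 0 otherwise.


The Hessian of f(x,y) = 7*x^2 - 3*x*y - 6*y^2 + 3*x + 1*y + 13 is:
H = [[14, -3], [-3, -12]]
Trace = 14 - 12 = 2
Determinant = 14*-12 - (-3)^2 = -177
Discriminant = (2)^2 - 4*-177 = 712.0
Eigenvalues: lambda_1 = -12.3417, lambda_2 = 14.3417
The function is not concave.

0


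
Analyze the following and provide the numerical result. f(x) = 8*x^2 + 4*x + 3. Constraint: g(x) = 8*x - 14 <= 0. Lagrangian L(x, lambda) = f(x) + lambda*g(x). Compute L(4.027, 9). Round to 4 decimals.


Step 1: Evaluate f(x).
f(4.027) = 8*4.027^2 + 4*4.027 + 3 = 148.8418
Step 2: Evaluate g(x).
g(4.027) = 8*4.027 - 14 = 18.216
Step 3: Compute Lagrangian.
L = 148.8418 + 9*18.216 = 312.7858


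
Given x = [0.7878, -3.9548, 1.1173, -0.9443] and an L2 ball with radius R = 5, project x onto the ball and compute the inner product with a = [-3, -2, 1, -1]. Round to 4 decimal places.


Step 1: Compute ||x|| (intermediates to 6 decimals).
||x|| = sqrt(0.7878^2 + (-3.9548)^2 + 1.1173^2 + (-0.9443)^2) = 4.289654
Step 2: Project.
Since ||x|| <= R, proj = x (no scaling needed).
proj(x) = [0.7878, -3.9548, 1.1173, -0.9443]
Step 3: Dot product.
a^T * proj(x) = -3*0.7878 - 2*(-3.9548) + 1*1.1173 - 1*(-0.9443) = 7.6078


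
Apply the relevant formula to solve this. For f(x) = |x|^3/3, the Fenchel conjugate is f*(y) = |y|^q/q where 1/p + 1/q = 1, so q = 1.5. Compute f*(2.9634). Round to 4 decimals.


The conjugate exponent q satisfies 1/p + 1/q = 1.
p = 3, so q = 3/(3 - 1) = 1.5
|y|^q = 2.9634^1.5 = 5.1014
f*(2.9634) = 5.1014 / 1.5 = 3.4009


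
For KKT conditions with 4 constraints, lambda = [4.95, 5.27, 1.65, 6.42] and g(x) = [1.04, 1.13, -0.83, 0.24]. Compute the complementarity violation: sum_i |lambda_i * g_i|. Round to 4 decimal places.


KKT complementary slackness check:
lambda_1 * g_1 = 4.95 * 1.04 = 5.148
lambda_2 * g_2 = 5.27 * 1.13 = 5.9551
lambda_3 * g_3 = 1.65 * -0.83 = -1.3695
lambda_4 * g_4 = 6.42 * 0.24 = 1.5408
Total violation = 5.148 + 5.9551 + 1.3695 + 1.5408 = 14.0134


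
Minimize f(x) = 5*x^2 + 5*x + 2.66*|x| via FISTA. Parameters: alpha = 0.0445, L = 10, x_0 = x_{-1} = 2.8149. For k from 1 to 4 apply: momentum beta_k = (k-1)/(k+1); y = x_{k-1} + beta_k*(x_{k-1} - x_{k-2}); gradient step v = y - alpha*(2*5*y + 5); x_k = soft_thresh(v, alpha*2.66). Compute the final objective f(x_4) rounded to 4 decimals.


FISTA on f(x) = 5*x^2 + 5*x + 2.66*|x|
L = 10, alpha = 0.0445
Iteration 1: beta = 0.0, y = 2.8149 + 0.0*(2.8149 - 2.8149) = 2.8149
  grad(y) = 33.149, v = y - alpha*grad = 1.3398
  prox(v) = soft_thresh(1.3398, 0.1184) = 1.2214
Iteration 2: beta = 0.3333, y = 1.2214 + 0.3333*(1.2214 - 2.8149) = 0.6902
  grad(y) = 11.9023, v = y - alpha*grad = 0.1606
  prox(v) = soft_thresh(0.1606, 0.1184) = 0.0422
Iteration 3: beta = 0.5, y = 0.0422 + 0.5*(0.0422 - 1.2214) = -0.5474
  grad(y) = -0.4739, v = y - alpha*grad = -0.5263
  prox(v) = soft_thresh(-0.5263, 0.1184) = -0.4079
Iteration 4: beta = 0.6, y = -0.4079 + 0.6*(-0.4079 - 0.0422) = -0.678
  grad(y) = -1.7801, v = y - alpha*grad = -0.5988
  prox(v) = soft_thresh(-0.5988, 0.1184) = -0.4804
f(x_4) = 5*(-0.4804)^2 + 5*(-0.4804) + 2.66*|-0.4804| = 0.0299


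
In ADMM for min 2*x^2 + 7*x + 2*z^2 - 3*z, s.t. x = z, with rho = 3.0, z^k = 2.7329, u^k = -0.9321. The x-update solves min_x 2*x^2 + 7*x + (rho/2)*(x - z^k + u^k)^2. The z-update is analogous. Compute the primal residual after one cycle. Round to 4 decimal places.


ADMM iteration with rho = 3.0, z^k = 2.7329, u^k = -0.9321
Step 1: x-update.
Minimize 2*x^2 + 7*x + (3.0/2)*(x - 2.7329 - 0.9321)^2
FOC: (2*2 + 3.0)*x = -7 + 3.0*(2.7329 + 0.9321)
x^{k+1} = 0.5707
Step 2: z-update.
Minimize 2*z^2 - 3*z + (3.0/2)*(0.5707 - z - 0.9321)^2
FOC: (2*2 + 3.0)*z = 3 + 3.0*(0.5707 - 0.9321)
z^{k+1} = 0.2737
Step 3: u-update.
u^{k+1} = -0.9321 + 0.5707 - 0.2737 = -0.6351
Step 4: Primal residual = |0.5707 - 0.2737| = 0.297


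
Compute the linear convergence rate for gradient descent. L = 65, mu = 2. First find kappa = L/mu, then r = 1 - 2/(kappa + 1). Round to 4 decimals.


Step 1: Compute the condition number.
kappa = L/mu = 65/2 = 32.5
Step 2: Compute the convergence rate.
r = 1 - 2/(kappa + 1) = 1 - 2*mu/(L + mu) = (L - mu)/(L + mu) = 63/67 = 0.9403


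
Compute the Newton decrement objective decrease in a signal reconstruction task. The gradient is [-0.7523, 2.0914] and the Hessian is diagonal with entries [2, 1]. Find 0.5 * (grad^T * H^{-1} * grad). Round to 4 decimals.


Step 1: H is diagonal, so H^(-1) * g = [-0.3762, 2.0914].
Step 2: g^T H^(-1) g = sum_i g_i^2 / H_ii
  = (-0.7523)^2/2 + (2.0914)^2/1
  = 0.283 + 4.374 = 4.6569
Step 3: Objective decrease = 0.5 * g^T H^(-1) g = 2.3285


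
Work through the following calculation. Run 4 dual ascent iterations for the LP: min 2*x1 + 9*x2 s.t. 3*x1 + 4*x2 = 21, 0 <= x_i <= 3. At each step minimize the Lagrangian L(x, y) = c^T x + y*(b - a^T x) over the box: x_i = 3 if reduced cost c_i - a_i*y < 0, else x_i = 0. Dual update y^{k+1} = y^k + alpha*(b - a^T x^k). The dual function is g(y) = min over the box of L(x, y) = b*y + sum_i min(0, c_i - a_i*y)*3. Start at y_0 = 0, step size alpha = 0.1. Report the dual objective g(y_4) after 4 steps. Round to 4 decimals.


Dual ascent for LP: min 2*x1 + 9*x2, 3*x1 + 4*x2 = 21, 0 <= x_i <= 3
Step 1: y^k = 0.0, reduced costs: (2.0, 9.0)
  x^k = (0.0, 0.0), subgradient = b - a^T x = 21.0
  y^{k+1} = 0.0 + 0.1*21.0 = 2.1
Step 2: y^k = 2.1, reduced costs: (-4.3, 0.6)
  x^k = (3.0, 0.0), subgradient = b - a^T x = 12.0
  y^{k+1} = 2.1 + 0.1*12.0 = 3.3
Step 3: y^k = 3.3, reduced costs: (-7.9, -4.2)
  x^k = (3.0, 3.0), subgradient = b - a^T x = 0.0
  y^{k+1} = 3.3 + 0.1*0.0 = 3.3
Step 4: y^k = 3.3, reduced costs: (-7.9, -4.2)
  x^k = (3.0, 3.0), subgradient = b - a^T x = 0.0
  y^{k+1} = 3.3 + 0.1*0.0 = 3.3
Dual objective at y_4 = 3.3: reduced costs (-7.9, -4.2), box minimizer x = (3.0, 3.0)
g(y_4) = b*y + (c1 - a1*y)*x1 + (c2 - a2*y)*x2 = 21*3.3 + (-7.9)*3.0 + (-4.2)*3.0 = 69.3 - 23.7 - 12.6 = 33.0


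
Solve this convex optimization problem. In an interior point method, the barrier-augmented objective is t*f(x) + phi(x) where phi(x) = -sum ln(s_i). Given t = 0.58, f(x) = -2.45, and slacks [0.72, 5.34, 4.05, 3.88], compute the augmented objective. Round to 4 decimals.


Step 1: Compute log-barrier.
ln values: [-0.3285, 1.6752, 1.3987, 1.3558]
phi = -(-0.3285 + 1.6752 + 1.3987 + 1.3558) = -4.1013
Step 2: Compute augmented objective.
t*f(x) = 0.58*-2.45 = -1.421
Total = -1.421 - 4.1013 = -5.5223


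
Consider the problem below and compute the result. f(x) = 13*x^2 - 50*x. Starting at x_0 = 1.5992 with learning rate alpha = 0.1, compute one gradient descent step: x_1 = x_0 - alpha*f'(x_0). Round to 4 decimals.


We compute the gradient at x_0 and apply the update.
f'(x) = 26*x - 50
f'(1.5992) = 26*1.5992 - 50 = -8.4208
x_1 = 1.5992 - 0.1*-8.4208 = 2.4413


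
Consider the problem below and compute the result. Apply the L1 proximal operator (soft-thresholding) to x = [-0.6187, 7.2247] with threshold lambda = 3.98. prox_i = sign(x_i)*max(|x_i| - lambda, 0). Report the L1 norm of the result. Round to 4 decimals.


Soft-thresholding with lambda = 3.98:
prox(-0.6187) = sign(-0.6187)*max(|-0.6187| - 3.98, 0) = 0.0
prox(7.2247) = sign(7.2247)*max(|7.2247| - 3.98, 0) = 3.2447
prox(x) = [0.0, 3.2447]
||prox(x)||_1 = 0.0 + 3.2447 = 3.2447


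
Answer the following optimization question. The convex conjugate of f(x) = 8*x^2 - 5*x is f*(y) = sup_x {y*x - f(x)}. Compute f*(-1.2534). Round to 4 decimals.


f*(y) = sup_x {y*x - a*x^2 - b*x} = sup_x {(y-b)*x - a*x^2}
FOC: (y - b) - 2a*x = 0 => x* = (y - b)/(2a)
x* = (-1.2534 + 5)/(2*8) = 0.2342
f*(-1.2534) = (y-b)^2/(4a) = (-1.2534 + 5)^2/(4*8)
= 14.037/32 = 0.4387


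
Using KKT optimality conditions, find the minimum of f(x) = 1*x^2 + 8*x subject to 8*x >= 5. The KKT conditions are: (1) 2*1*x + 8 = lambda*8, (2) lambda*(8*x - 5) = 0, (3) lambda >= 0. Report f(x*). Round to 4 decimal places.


Step 1: Try lambda = 0 (constraint inactive).
x_unc = -8/(2*1) = -4.0
Check: 8*-4.0 = -32.0 < 5 -- violated!
Step 2: Constraint must be active: 8*x = 5
x* = 5/8 = 0.625
lambda = (2*1*0.625 + 8)/8 = 1.1563
Step 3: Compute optimal value.
f(x*) = 1*0.625^2 + 8*0.625 = 5.3906


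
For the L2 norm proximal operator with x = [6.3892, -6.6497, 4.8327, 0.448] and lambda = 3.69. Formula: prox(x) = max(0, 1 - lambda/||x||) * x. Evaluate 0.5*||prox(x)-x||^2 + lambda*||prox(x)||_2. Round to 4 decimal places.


Step 1: Compute ||x||.
||x|| = 10.4209
Step 2: Compute scaling factor.
scale = max(0, 1 - 3.69/10.4209) = 0.6459
Step 3: prox(x) = [4.1268, -4.2951, 3.1215, 0.2894]
||prox(x)|| = 6.7309
Step 4: Proximal objective.
0.5*||prox-x||^2 = 6.8081
lambda*||prox|| = 24.837
Total = 31.6452


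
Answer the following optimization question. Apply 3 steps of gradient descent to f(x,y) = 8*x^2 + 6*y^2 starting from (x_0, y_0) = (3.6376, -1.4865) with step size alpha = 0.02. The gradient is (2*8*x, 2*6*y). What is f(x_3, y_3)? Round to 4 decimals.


Gradient descent on f(x,y) = 8*x^2 + 6*y^2.
Starting point: (3.6376, -1.4865), alpha = 0.02
Step 1: grad_x = 2*8*3.6376 = 58.2016, grad_y = 2*6*-1.4865 = -17.838
  x_1 = 3.6376 - 0.02*58.2016 = 2.4736
  y_1 = -1.4865 - 0.02*-17.838 = -1.1297
Step 2: grad_x = 2*8*2.4736 = 39.5771, grad_y = 2*6*-1.1297 = -13.5569
  x_2 = 2.4736 - 0.02*39.5771 = 1.682
  y_2 = -1.1297 - 0.02*-13.5569 = -0.8586
Step 3: grad_x = 2*8*1.682 = 26.9124, grad_y = 2*6*-0.8586 = -10.3032
  x_3 = 1.682 - 0.02*26.9124 = 1.1438
  y_3 = -0.8586 - 0.02*-10.3032 = -0.6525
f(1.1438, -0.6525) = 8*1.1438^2 + 6*(-0.6525)^2 = 13.0207


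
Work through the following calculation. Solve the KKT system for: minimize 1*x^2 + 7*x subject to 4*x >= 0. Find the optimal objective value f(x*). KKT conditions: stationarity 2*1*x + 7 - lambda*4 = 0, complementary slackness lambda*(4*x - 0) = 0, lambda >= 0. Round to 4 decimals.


Step 1: Try lambda = 0 (constraint inactive).
x_unc = -7/(2*1) = -3.5
Check: 4*-3.5 = -14.0 < 0 -- violated!
Step 2: Constraint must be active: 4*x = 0
x* = 0/4 = 0.0
lambda = (2*1*0.0 + 7)/4 = 1.75
Step 3: Compute optimal value.
f(x*) = 1*0.0^2 + 7*0.0 = 0.0


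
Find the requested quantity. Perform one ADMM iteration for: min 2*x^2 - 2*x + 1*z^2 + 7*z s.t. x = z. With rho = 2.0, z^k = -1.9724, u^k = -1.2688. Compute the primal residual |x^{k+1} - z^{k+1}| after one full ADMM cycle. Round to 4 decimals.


ADMM iteration with rho = 2.0, z^k = -1.9724, u^k = -1.2688
Step 1: x-update.
Minimize 2*x^2 - 2*x + (2.0/2)*(x + 1.9724 - 1.2688)^2
FOC: (2*2 + 2.0)*x = 2 + 2.0*(-1.9724 + 1.2688)
x^{k+1} = 0.0988
Step 2: z-update.
Minimize 1*z^2 + 7*z + (2.0/2)*(0.0988 - z - 1.2688)^2
FOC: (2*1 + 2.0)*z = -7 + 2.0*(0.0988 - 1.2688)
z^{k+1} = -2.335
Step 3: u-update.
u^{k+1} = -1.2688 + 0.0988 + 2.335 = 1.165
Step 4: Primal residual = |0.0988 + 2.335| = 2.4338


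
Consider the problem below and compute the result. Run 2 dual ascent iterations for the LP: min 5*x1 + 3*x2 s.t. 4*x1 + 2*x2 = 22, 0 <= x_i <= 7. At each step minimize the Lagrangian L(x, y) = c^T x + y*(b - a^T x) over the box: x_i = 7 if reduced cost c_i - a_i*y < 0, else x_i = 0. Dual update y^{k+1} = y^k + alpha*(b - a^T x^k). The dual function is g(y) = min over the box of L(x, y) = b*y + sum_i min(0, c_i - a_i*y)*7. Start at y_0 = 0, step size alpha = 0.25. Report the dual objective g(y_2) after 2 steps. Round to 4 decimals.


Dual ascent for LP: min 5*x1 + 3*x2, 4*x1 + 2*x2 = 22, 0 <= x_i <= 7
Step 1: y^k = 0.0, reduced costs: (5.0, 3.0)
  x^k = (0.0, 0.0), subgradient = b - a^T x = 22.0
  y^{k+1} = 0.0 + 0.25*22.0 = 5.5
Step 2: y^k = 5.5, reduced costs: (-17.0, -8.0)
  x^k = (7.0, 7.0), subgradient = b - a^T x = -20.0
  y^{k+1} = 5.5 + 0.25*-20.0 = 0.5
Dual objective at y_2 = 0.5: reduced costs (3.0, 2.0), box minimizer x = (0.0, 0.0)
g(y_2) = b*y + (c1 - a1*y)*x1 + (c2 - a2*y)*x2 = 22*0.5 + 3.0*0.0 + 2.0*0.0 = 11.0 + 0.0 + 0.0 = 11.0


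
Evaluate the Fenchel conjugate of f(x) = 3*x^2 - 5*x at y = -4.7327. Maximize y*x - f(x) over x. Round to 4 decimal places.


f*(y) = sup_x {y*x - a*x^2 - b*x} = sup_x {(y-b)*x - a*x^2}
FOC: (y - b) - 2a*x = 0 => x* = (y - b)/(2a)
x* = (-4.7327 + 5)/(2*3) = 0.0446
f*(-4.7327) = (y-b)^2/(4a) = (-4.7327 + 5)^2/(4*3)
= 0.0714/12 = 0.006


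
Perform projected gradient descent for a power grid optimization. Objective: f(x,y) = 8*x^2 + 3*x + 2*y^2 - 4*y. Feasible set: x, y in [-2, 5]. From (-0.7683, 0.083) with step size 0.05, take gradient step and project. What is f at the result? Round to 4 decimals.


Step 1: Compute gradient at (-0.7683, 0.083).
grad_x = 2*8*-0.7683 + 3 = -9.2928
grad_y = 2*2*0.083 - 4 = -3.668
Step 2: Gradient step.
x_raw = -0.7683 - 0.05*-9.2928 = -0.3037
y_raw = 0.083 - 0.05*-3.668 = 0.2664
Step 3: Project onto [-2, 5].
x_proj = clip(-0.3037) = -0.3037
y_proj = clip(0.2664) = 0.2664
Step 4: Evaluate f.
f(-0.3037, 0.2664) = -1.097


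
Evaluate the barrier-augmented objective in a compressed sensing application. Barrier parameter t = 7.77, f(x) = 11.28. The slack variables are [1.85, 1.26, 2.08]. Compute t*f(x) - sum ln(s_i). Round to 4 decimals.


Step 1: Compute log-barrier.
ln values: [0.6152, 0.2311, 0.7324]
phi = -(0.6152 + 0.2311 + 0.7324) = -1.5787
Step 2: Compute augmented objective.
t*f(x) = 7.77*11.28 = 87.6456
Total = 87.6456 - 1.5787 = 86.0669


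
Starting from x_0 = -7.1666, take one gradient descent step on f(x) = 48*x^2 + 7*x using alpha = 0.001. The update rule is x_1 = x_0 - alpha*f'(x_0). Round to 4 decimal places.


We compute the gradient at x_0 and apply the update.
f'(x) = 96*x + 7
f'(-7.1666) = 96*-7.1666 + 7 = -680.9936
x_1 = -7.1666 - 0.001*-680.9936 = -6.4856


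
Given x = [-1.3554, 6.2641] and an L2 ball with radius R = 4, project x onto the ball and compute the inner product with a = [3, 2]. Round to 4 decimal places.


Step 1: Compute ||x|| (intermediates to 6 decimals).
||x|| = sqrt((-1.3554)^2 + 6.2641^2) = 6.409061
Step 2: Project.
Since ||x|| > R, scale = R/||x|| = 4/6.409061 = 0.624116, proj(x) = scale * x
proj(x) = [-0.845927, 3.909525]
Step 3: Dot product.
a^T * proj(x) = 3*(-0.845927) + 2*3.909525 = 5.2813


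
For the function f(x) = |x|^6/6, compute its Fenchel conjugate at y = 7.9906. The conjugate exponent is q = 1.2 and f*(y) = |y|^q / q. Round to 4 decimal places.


The conjugate exponent q satisfies 1/p + 1/q = 1.
p = 6, so q = 6/(6 - 1) = 1.2
|y|^q = 7.9906^1.2 = 12.1086
f*(7.9906) = 12.1086 / 1.2 = 10.0905


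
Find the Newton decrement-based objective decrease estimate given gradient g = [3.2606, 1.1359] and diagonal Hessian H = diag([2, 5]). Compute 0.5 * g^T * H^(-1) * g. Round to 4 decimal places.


Step 1: H is diagonal, so H^(-1) * g = [1.6303, 0.2272].
Step 2: g^T H^(-1) g = sum_i g_i^2 / H_ii
  = (3.2606)^2/2 + (1.1359)^2/5
  = 5.3158 + 0.2581 = 5.5738
Step 3: Objective decrease = 0.5 * g^T H^(-1) g = 2.7869


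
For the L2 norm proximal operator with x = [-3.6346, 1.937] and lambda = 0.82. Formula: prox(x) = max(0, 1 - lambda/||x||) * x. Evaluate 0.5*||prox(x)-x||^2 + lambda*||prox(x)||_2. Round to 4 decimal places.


Step 1: Compute ||x||.
||x|| = 4.1185
Step 2: Compute scaling factor.
scale = max(0, 1 - 0.82/4.1185) = 0.8009
Step 3: prox(x) = [-2.911, 1.5513]
||prox(x)|| = 3.2985
Step 4: Proximal objective.
0.5*||prox-x||^2 = 0.3362
lambda*||prox|| = 2.7048
Total = 3.041


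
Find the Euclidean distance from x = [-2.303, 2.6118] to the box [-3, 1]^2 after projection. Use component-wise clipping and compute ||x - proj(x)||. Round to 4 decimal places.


Project each component onto [-3, 1].
clip(-2.303) = -2.303, clip(2.6118) = 1.0
Projection = [-2.303, 1.0]
Squared diffs: [0.0, 2.5979]
Distance = sqrt(2.5979) = 1.6118


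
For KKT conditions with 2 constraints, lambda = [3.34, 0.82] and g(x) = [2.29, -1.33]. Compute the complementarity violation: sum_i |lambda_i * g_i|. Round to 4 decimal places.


KKT complementary slackness check:
lambda_1 * g_1 = 3.34 * 2.29 = 7.6486
lambda_2 * g_2 = 0.82 * -1.33 = -1.0906
Total violation = 7.6486 + 1.0906 = 8.7392


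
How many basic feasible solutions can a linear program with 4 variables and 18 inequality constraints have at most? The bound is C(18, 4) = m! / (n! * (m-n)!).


Each vertex corresponds to some choice of n active constraints out of m, so the number of vertices is at most C(m, n) = m! / (n!(m-n)!).
m = 18, n = 4
Numerator: 18 * 17 * 16 * 15
Denominator: 4! = 24
C(18, 4) = 3060


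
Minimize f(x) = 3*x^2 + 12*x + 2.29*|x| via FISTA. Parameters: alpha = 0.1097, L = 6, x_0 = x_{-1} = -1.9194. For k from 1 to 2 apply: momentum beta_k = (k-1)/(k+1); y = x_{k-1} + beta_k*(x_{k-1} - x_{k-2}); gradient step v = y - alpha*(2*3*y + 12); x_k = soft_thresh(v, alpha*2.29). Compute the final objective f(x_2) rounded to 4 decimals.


FISTA on f(x) = 3*x^2 + 12*x + 2.29*|x|
L = 6, alpha = 0.1097
Iteration 1: beta = 0.0, y = -1.9194 + 0.0*(-1.9194 + 1.9194) = -1.9194
  grad(y) = 0.4836, v = y - alpha*grad = -1.9725
  prox(v) = soft_thresh(-1.9725, 0.2512) = -1.7212
Iteration 2: beta = 0.3333, y = -1.7212 + 0.3333*(-1.7212 + 1.9194) = -1.6552
  grad(y) = 2.0689, v = y - alpha*grad = -1.8821
  prox(v) = soft_thresh(-1.8821, 0.2512) = -1.6309
f(x_2) = 3*(-1.6309)^2 + 12*(-1.6309) + 2.29*|-1.6309| = -7.8565


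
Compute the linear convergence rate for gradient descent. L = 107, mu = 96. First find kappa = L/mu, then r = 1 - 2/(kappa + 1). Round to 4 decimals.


Step 1: Compute the condition number.
kappa = L/mu = 107/96 = 1.1146
Step 2: Compute the convergence rate.
r = 1 - 2/(kappa + 1) = 1 - 2*mu/(L + mu) = (L - mu)/(L + mu) = 11/203 = 0.0542


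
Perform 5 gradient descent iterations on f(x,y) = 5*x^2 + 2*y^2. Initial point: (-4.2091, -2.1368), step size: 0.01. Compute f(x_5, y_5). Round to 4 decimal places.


Gradient descent on f(x,y) = 5*x^2 + 2*y^2.
Starting point: (-4.2091, -2.1368), alpha = 0.01
Step 1: grad_x = 2*5*-4.2091 = -42.091, grad_y = 2*2*-2.1368 = -8.5472
  x_1 = -4.2091 - 0.01*-42.091 = -3.7882
  y_1 = -2.1368 - 0.01*-8.5472 = -2.0513
Step 2: grad_x = 2*5*-3.7882 = -37.8819, grad_y = 2*2*-2.0513 = -8.2053
  x_2 = -3.7882 - 0.01*-37.8819 = -3.4094
  y_2 = -2.0513 - 0.01*-8.2053 = -1.9693
Step 3: grad_x = 2*5*-3.4094 = -34.0937, grad_y = 2*2*-1.9693 = -7.8771
  x_3 = -3.4094 - 0.01*-34.0937 = -3.0684
  y_3 = -1.9693 - 0.01*-7.8771 = -1.8905
Step 4: grad_x = 2*5*-3.0684 = -30.6843, grad_y = 2*2*-1.8905 = -7.562
  x_4 = -3.0684 - 0.01*-30.6843 = -2.7616
  y_4 = -1.8905 - 0.01*-7.562 = -1.8149
Step 5: grad_x = 2*5*-2.7616 = -27.6159, grad_y = 2*2*-1.8149 = -7.2595
  x_5 = -2.7616 - 0.01*-27.6159 = -2.4854
  y_5 = -1.8149 - 0.01*-7.2595 = -1.7423
f(-2.4854, -1.7423) = 5*(-2.4854)^2 + 2*(-1.7423)^2 = 36.958


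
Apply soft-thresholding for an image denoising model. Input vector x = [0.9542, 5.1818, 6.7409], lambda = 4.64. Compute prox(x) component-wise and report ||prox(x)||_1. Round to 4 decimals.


Soft-thresholding with lambda = 4.64:
prox(0.9542) = sign(0.9542)*max(|0.9542| - 4.64, 0) = 0.0
prox(5.1818) = sign(5.1818)*max(|5.1818| - 4.64, 0) = 0.5418
prox(6.7409) = sign(6.7409)*max(|6.7409| - 4.64, 0) = 2.1009
prox(x) = [0.0, 0.5418, 2.1009]
||prox(x)||_1 = 0.0 + 0.5418 + 2.1009 = 2.6427


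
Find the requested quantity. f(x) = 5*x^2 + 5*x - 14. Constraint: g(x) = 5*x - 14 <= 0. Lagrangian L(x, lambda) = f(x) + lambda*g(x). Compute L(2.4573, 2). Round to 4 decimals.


Step 1: Evaluate f(x).
f(2.4573) = 5*2.4573^2 + 5*2.4573 - 14 = 28.4781
Step 2: Evaluate g(x).
g(2.4573) = 5*2.4573 - 14 = -1.7135
Step 3: Compute Lagrangian.
L = 28.4781 + 2*-1.7135 = 25.0511


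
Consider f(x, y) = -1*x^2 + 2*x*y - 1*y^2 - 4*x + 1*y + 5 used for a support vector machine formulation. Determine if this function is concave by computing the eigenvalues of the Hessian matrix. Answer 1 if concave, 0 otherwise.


The Hessian of f(x,y) = -1*x^2 + 2*x*y - 1*y^2 - 4*x + 1*y + 5 is:
H = [[-2, 2], [2, -2]]
Trace = -2 - 2 = -4
Determinant = -2*-2 - (2)^2 = 0
Discriminant = (-4)^2 - 4*0 = 16.0
Eigenvalues: lambda_1 = -4.0, lambda_2 = 0.0
The function is concave.

1


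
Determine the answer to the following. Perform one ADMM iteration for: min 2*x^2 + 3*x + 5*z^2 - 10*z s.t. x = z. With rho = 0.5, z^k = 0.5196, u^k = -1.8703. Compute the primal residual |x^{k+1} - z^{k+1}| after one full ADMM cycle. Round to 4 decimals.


ADMM iteration with rho = 0.5, z^k = 0.5196, u^k = -1.8703
Step 1: x-update.
Minimize 2*x^2 + 3*x + (0.5/2)*(x - 0.5196 - 1.8703)^2
FOC: (2*2 + 0.5)*x = -3 + 0.5*(0.5196 + 1.8703)
x^{k+1} = -0.4011
Step 2: z-update.
Minimize 5*z^2 - 10*z + (0.5/2)*(-0.4011 - z - 1.8703)^2
FOC: (2*5 + 0.5)*z = 10 + 0.5*(-0.4011 - 1.8703)
z^{k+1} = 0.8442
Step 3: u-update.
u^{k+1} = -1.8703 - 0.4011 - 0.8442 = -3.1156
Step 4: Primal residual = |-0.4011 - 0.8442| = 1.2453


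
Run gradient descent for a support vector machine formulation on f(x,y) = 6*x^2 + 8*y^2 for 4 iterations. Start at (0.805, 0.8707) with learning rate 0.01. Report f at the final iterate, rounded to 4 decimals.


Gradient descent on f(x,y) = 6*x^2 + 8*y^2.
Starting point: (0.805, 0.8707), alpha = 0.01
Step 1: grad_x = 2*6*0.805 = 9.66, grad_y = 2*8*0.8707 = 13.9312
  x_1 = 0.805 - 0.01*9.66 = 0.7084
  y_1 = 0.8707 - 0.01*13.9312 = 0.7314
Step 2: grad_x = 2*6*0.7084 = 8.5008, grad_y = 2*8*0.7314 = 11.7022
  x_2 = 0.7084 - 0.01*8.5008 = 0.6234
  y_2 = 0.7314 - 0.01*11.7022 = 0.6144
Step 3: grad_x = 2*6*0.6234 = 7.4807, grad_y = 2*8*0.6144 = 9.8299
  x_3 = 0.6234 - 0.01*7.4807 = 0.5486
  y_3 = 0.6144 - 0.01*9.8299 = 0.5161
Step 4: grad_x = 2*6*0.5486 = 6.583, grad_y = 2*8*0.5161 = 8.2571
  x_4 = 0.5486 - 0.01*6.583 = 0.4828
  y_4 = 0.5161 - 0.01*8.2571 = 0.4335
f(0.4828, 0.4335) = 6*0.4828^2 + 8*0.4335^2 = 2.9017


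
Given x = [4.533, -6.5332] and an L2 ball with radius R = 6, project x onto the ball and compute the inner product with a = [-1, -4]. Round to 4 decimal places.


Step 1: Compute ||x|| (intermediates to 6 decimals).
||x|| = sqrt(4.533^2 + (-6.5332)^2) = 7.951779
Step 2: Project.
Since ||x|| > R, scale = R/||x|| = 6/7.951779 = 0.754548, proj(x) = scale * x
proj(x) = [3.420366, -4.929613]
Step 3: Dot product.
a^T * proj(x) = -1*3.420366 - 4*(-4.929613) = 16.2981


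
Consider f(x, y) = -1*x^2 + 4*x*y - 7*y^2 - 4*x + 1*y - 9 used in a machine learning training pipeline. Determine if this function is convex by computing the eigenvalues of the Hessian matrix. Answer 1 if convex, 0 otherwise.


The Hessian of f(x,y) = -1*x^2 + 4*x*y - 7*y^2 - 4*x + 1*y - 9 is:
H = [[-2, 4], [4, -14]]
Trace = -2 - 14 = -16
Determinant = -2*-14 - (4)^2 = 12
Discriminant = (-16)^2 - 4*12 = 208.0
Eigenvalues: lambda_1 = -15.2111, lambda_2 = -0.7889
The function is not convex.

0


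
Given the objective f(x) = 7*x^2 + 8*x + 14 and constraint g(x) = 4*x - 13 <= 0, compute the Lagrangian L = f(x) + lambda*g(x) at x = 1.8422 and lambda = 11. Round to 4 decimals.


Step 1: Evaluate f(x).
f(1.8422) = 7*1.8422^2 + 8*1.8422 + 14 = 52.4935
Step 2: Evaluate g(x).
g(1.8422) = 4*1.8422 - 13 = -5.6312
Step 3: Compute Lagrangian.
L = 52.4935 + 11*-5.6312 = -9.4497


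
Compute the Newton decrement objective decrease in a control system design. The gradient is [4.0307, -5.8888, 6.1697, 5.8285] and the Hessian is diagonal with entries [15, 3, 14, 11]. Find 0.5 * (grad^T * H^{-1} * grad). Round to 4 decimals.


Step 1: H is diagonal, so H^(-1) * g = [0.2687, -1.9629, 0.4407, 0.5299].
Step 2: g^T H^(-1) g = sum_i g_i^2 / H_ii
  = (4.0307)^2/15 + (-5.8888)^2/3 + (6.1697)^2/14 + (5.8285)^2/11
  = 1.0831 + 11.5593 + 2.7189 + 3.0883 = 18.4497
Step 3: Objective decrease = 0.5 * g^T H^(-1) g = 9.2248


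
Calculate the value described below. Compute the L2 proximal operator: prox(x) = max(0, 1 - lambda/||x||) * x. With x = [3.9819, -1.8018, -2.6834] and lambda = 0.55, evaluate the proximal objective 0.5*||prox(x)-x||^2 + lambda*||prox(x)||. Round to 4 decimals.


Step 1: Compute ||x||.
||x|| = 5.1286
Step 2: Compute scaling factor.
scale = max(0, 1 - 0.55/5.1286) = 0.8928
Step 3: prox(x) = [3.5549, -1.6086, -2.3956]
||prox(x)|| = 4.5786
Step 4: Proximal objective.
0.5*||prox-x||^2 = 0.1513
lambda*||prox|| = 2.5182
Total = 2.6695


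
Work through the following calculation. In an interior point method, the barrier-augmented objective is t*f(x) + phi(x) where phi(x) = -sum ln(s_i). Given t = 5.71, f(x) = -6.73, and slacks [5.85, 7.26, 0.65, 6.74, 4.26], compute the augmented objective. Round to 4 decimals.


Step 1: Compute log-barrier.
ln values: [1.7664, 1.9824, -0.4308, 1.9081, 1.4493]
phi = -(1.7664 + 1.9824 - 0.4308 + 1.9081 + 1.4493) = -6.6754
Step 2: Compute augmented objective.
t*f(x) = 5.71*-6.73 = -38.4283
Total = -38.4283 - 6.6754 = -45.1037


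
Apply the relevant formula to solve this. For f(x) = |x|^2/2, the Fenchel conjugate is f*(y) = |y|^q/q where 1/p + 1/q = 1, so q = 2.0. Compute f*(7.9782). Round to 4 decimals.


The conjugate exponent q satisfies 1/p + 1/q = 1.
p = 2, so q = 2/(2 - 1) = 2.0
|y|^q = 7.9782^2.0 = 63.6517
f*(7.9782) = 63.6517 / 2.0 = 31.8258


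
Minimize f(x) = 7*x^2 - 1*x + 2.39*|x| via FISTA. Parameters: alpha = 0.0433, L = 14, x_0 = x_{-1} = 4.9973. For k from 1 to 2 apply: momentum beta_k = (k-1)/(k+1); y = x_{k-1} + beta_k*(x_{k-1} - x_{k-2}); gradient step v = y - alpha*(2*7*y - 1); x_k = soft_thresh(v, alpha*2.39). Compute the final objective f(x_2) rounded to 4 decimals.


FISTA on f(x) = 7*x^2 - 1*x + 2.39*|x|
L = 14, alpha = 0.0433
Iteration 1: beta = 0.0, y = 4.9973 + 0.0*(4.9973 - 4.9973) = 4.9973
  grad(y) = 68.9622, v = y - alpha*grad = 2.0112
  prox(v) = soft_thresh(2.0112, 0.1035) = 1.9077
Iteration 2: beta = 0.3333, y = 1.9077 + 0.3333*(1.9077 - 4.9973) = 0.8779
  grad(y) = 11.2906, v = y - alpha*grad = 0.389
  prox(v) = soft_thresh(0.389, 0.1035) = 0.2855
f(x_2) = 7*0.2855^2 - 1*0.2855 + 2.39*|0.2855| = 0.9676


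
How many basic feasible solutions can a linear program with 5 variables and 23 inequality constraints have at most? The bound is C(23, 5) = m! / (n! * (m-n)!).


Each vertex corresponds to some choice of n active constraints out of m, so the number of vertices is at most C(m, n) = m! / (n!(m-n)!).
m = 23, n = 5
Numerator: 23 * 22 * 21 * 20 * 19
Denominator: 5! = 120
C(23, 5) = 33649


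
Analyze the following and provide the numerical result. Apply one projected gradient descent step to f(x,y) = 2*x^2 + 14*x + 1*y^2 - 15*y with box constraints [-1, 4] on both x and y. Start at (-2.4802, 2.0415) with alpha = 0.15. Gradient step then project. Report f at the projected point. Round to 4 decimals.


Step 1: Compute gradient at (-2.4802, 2.0415).
grad_x = 2*2*-2.4802 + 14 = 4.0792
grad_y = 2*1*2.0415 - 15 = -10.917
Step 2: Gradient step.
x_raw = -2.4802 - 0.15*4.0792 = -3.0921
y_raw = 2.0415 - 0.15*-10.917 = 3.6791
Step 3: Project onto [-1, 4].
x_proj = clip(-3.0921) = -1.0
y_proj = clip(3.6791) = 3.6791
Step 4: Evaluate f.
f(-1.0, 3.6791) = -53.6503
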